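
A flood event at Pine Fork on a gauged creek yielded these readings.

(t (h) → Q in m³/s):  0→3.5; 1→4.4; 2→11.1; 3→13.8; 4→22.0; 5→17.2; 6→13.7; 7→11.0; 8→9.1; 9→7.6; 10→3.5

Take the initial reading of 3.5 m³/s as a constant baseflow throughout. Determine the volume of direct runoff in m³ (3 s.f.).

Direct-runoff ordinates (Q − Q_b): 0.0, 0.9, 7.6, 10.3, 18.5, 13.7, 10.2, 7.5, 5.6, 4.1, 0.0 m³/s.
ΣQ_DR = 78.40 m³/s.
With Δt = 1 h = 3600 s, V = ΣQ_DR · Δt = 78.40 × 3600 = 2.82 × 10^5 m³.

V ≈ 2.82 × 10^5 m³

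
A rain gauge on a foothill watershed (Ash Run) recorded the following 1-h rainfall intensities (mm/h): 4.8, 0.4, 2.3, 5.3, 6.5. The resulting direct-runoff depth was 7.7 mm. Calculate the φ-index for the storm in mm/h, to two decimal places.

φ ≈ 2.97 mm/h

Only the 3 blocks with intensity above φ contribute runoff: 4.8, 5.3, 6.5 mm/h.
Σ(I−φ)·Δt = d  ⇒  (4.8+5.3+6.5 − 3φ)·1 = 7.7
φ = (16.60 − 7.7/1) / 3 = 2.97 mm/h.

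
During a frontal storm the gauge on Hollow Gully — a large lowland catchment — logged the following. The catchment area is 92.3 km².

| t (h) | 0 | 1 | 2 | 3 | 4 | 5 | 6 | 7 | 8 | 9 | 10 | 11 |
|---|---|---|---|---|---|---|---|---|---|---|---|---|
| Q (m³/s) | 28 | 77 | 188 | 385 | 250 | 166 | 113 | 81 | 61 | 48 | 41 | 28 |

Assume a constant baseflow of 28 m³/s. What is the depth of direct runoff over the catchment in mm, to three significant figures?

d ≈ 44.1 mm

Direct runoff: 0.0, 49.0, 160.0, 357.0, 222.0, 138.0, 85.0, 53.0, 33.0, 20.0, 13.0, 0.0 m³/s; ΣQ_DR = 1130 m³/s.
V = ΣQ_DR · Δt = 1130 × 3600 s = 4.068 × 10^6 m³.
Over A = 92.3 km², depth = V / A = 44.1 mm.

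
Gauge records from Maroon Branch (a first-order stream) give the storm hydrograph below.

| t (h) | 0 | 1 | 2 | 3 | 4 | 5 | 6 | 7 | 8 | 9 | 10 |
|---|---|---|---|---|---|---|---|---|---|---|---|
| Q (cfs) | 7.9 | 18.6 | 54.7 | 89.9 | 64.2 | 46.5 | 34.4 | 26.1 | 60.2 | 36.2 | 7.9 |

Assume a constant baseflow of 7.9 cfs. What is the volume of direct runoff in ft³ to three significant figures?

Direct-runoff ordinates (Q − Q_b): 0.0, 10.7, 46.8, 82.0, 56.3, 38.6, 26.5, 18.2, 52.3, 28.3, 0.0 cfs.
ΣQ_DR = 359.7 cfs.
With Δt = 1 h = 3600 s, V = ΣQ_DR · Δt = 359.7 × 3600 = 1.29 × 10^6 ft³.

V ≈ 1.29 × 10^6 ft³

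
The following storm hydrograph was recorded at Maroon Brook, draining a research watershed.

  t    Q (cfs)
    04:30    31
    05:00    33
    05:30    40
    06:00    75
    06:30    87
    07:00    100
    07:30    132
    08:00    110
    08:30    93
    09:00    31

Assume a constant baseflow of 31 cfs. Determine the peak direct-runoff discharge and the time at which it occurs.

Q_p = 101.0 cfs at t = 07:30

Subtracting baseflow gives direct-runoff ordinates: 0.0, 2.0, 9.0, 44.0, 56.0, 69.0, 101.0, 79.0, 62.0, 0.0 cfs.
The maximum is 101.0 cfs, occurring at the reading for t = 07:30.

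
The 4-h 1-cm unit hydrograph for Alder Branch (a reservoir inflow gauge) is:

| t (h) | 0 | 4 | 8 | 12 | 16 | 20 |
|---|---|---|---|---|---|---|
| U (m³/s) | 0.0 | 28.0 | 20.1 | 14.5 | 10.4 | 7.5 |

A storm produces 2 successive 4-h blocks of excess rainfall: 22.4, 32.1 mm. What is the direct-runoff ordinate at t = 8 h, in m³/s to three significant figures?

By discrete convolution, Q_j = Σ (P_i / 10 mm) · U_{j−i}.
At t = 8 h (j=2): Q = (22.4/10)·20.1 + (32.1/10)·28.0 = 135 m³/s.

Q ≈ 135 m³/s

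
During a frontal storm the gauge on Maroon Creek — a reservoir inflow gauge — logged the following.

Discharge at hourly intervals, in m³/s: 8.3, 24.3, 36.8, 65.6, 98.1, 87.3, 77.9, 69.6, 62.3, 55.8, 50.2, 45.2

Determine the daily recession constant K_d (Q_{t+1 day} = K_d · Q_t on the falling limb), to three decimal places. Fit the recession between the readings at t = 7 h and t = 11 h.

Between t = 7 h and t = 11 h the flow falls from 69.6 to 45.2 m³/s over 4×1 h = 4 h.
Per-interval ratio K = (45.2/69.6)^(1/4) = 0.8977; K_d = K^(24/1) = 0.075.

K_d ≈ 0.075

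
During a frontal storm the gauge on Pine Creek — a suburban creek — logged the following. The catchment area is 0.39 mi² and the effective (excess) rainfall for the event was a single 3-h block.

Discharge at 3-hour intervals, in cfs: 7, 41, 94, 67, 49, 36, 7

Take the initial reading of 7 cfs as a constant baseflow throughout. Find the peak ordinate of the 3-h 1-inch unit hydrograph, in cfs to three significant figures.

U_p ≈ 29.0 cfs

Direct runoff: 0.0, 34.0, 87.0, 60.0, 42.0, 29.0, 0.0 cfs; ΣQ_DR = 252.0 cfs, peak = 87.0 cfs.
Runoff depth d = ΣQ_DR·Δt / A = 252.0 × 10800 / (0.39 mi²) = 3.004 in.
The 1-inch UH is the DRH scaled by (1 in)/d, so U_p = 87.0 × 1/3.004 = 29.0 cfs.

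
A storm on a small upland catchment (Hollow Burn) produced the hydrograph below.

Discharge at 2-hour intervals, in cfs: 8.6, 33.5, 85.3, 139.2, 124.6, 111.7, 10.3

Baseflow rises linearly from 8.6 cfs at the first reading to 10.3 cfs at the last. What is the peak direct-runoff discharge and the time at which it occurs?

Subtracting baseflow gives direct-runoff ordinates: 0.00, 24.62, 76.13, 129.75, 114.87, 101.68, 0.00 cfs.
The maximum is 129.75 cfs, occurring at the reading for t = 6 h.

Q_p = 129.75 cfs at t = 6 h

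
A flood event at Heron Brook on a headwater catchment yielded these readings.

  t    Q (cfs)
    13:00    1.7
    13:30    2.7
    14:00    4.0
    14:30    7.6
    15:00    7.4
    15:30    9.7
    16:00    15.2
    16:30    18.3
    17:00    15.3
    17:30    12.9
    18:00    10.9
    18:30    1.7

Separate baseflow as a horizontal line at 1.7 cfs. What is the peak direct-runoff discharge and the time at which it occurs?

Q_p = 16.6 cfs at t = 16:30

Subtracting baseflow gives direct-runoff ordinates: 0.0, 1.0, 2.3, 5.9, 5.7, 8.0, 13.5, 16.6, 13.6, 11.2, 9.2, 0.0 cfs.
The maximum is 16.6 cfs, occurring at the reading for t = 16:30.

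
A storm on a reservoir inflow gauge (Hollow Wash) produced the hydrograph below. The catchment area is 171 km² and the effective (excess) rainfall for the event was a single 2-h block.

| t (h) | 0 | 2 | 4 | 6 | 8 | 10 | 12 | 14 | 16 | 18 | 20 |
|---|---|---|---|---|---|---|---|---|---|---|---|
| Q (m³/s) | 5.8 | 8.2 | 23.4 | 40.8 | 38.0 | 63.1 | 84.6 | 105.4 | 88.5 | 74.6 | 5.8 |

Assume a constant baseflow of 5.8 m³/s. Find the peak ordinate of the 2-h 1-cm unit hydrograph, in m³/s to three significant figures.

U_p ≈ 49.9 m³/s

Direct runoff: 0.0, 2.4, 17.6, 35.0, 32.2, 57.3, 78.8, 99.6, 82.7, 68.8, 0.0 m³/s; ΣQ_DR = 474.4 m³/s, peak = 99.6 m³/s.
Runoff depth d = ΣQ_DR·Δt / A = 474.4 × 7200 / (171 km²) = 19.97 mm.
The 1-cm UH is the DRH scaled by (10 mm)/d, so U_p = 99.6 × 10/19.97 = 49.9 m³/s.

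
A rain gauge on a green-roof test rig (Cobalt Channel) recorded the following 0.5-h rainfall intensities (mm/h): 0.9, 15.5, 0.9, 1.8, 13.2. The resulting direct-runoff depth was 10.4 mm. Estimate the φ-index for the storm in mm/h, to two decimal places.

φ ≈ 3.95 mm/h

Only the 2 blocks with intensity above φ contribute runoff: 15.5, 13.2 mm/h.
Σ(I−φ)·Δt = d  ⇒  (15.5+13.2 − 2φ)·0.5 = 10.4
φ = (28.70 − 10.4/0.5) / 2 = 3.95 mm/h.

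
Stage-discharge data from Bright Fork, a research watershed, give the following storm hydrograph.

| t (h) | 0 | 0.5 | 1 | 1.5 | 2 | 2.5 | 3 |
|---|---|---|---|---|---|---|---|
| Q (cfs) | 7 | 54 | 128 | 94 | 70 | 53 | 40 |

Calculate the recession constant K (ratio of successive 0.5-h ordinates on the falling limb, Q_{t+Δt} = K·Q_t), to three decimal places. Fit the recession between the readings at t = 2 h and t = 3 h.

Using the recession-limb readings at t = 2 h and t = 3 h: Q falls from 70 to 40 cfs over 2 intervals.
K = (Q₂/Q₁)^(1/2) = (40/70)^(1/2) = 0.756.

K ≈ 0.756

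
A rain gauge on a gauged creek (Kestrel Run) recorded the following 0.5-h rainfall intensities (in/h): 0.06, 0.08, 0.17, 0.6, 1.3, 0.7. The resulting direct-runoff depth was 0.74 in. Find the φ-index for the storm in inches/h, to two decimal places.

Only the 3 blocks with intensity above φ contribute runoff: 0.6, 1.3, 0.7 in/h.
Σ(I−φ)·Δt = d  ⇒  (0.6+1.3+0.7 − 3φ)·0.5 = 0.74
φ = (2.600 − 0.74/0.5) / 3 = 0.37 in/h.

φ ≈ 0.37 in/h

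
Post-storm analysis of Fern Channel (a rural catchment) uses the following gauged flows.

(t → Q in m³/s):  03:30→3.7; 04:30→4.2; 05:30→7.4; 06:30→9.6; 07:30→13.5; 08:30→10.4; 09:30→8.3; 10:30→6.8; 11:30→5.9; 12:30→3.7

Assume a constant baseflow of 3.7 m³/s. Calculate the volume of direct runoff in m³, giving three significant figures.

Direct-runoff ordinates (Q − Q_b): 0.0, 0.5, 3.7, 5.9, 9.8, 6.7, 4.6, 3.1, 2.2, 0.0 m³/s.
ΣQ_DR = 36.50 m³/s.
With Δt = 1 h = 3600 s, V = ΣQ_DR · Δt = 36.50 × 3600 = 1.31 × 10^5 m³.

V ≈ 1.31 × 10^5 m³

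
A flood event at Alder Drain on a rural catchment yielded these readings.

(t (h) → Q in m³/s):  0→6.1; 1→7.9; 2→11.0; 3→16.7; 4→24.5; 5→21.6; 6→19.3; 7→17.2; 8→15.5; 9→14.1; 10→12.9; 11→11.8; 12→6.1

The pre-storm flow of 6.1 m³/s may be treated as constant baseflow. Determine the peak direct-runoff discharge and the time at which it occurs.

Subtracting baseflow gives direct-runoff ordinates: 0.0, 1.8, 4.9, 10.6, 18.4, 15.5, 13.2, 11.1, 9.4, 8.0, 6.8, 5.7, 0.0 m³/s.
The maximum is 18.4 m³/s, occurring at the reading for t = 4 h.

Q_p = 18.4 m³/s at t = 4 h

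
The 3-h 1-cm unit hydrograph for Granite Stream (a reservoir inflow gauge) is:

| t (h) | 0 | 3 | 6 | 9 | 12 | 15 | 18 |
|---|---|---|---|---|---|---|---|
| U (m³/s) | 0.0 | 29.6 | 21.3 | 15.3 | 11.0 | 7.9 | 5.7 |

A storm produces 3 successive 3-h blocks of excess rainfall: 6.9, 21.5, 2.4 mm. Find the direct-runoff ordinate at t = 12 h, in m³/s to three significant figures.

By discrete convolution, Q_j = Σ (P_i / 10 mm) · U_{j−i}.
At t = 12 h (j=4): Q = (6.9/10)·11.0 + (21.5/10)·15.3 + (2.4/10)·21.3 = 45.6 m³/s.

Q ≈ 45.6 m³/s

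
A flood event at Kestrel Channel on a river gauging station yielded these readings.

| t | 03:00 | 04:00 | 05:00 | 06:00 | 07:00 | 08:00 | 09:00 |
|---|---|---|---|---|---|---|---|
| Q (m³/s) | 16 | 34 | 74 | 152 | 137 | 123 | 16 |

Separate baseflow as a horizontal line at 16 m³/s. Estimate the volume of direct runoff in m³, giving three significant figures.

V ≈ 1.58 × 10^6 m³

Direct-runoff ordinates (Q − Q_b): 0.0, 18.0, 58.0, 136.0, 121.0, 107.0, 0.0 m³/s.
ΣQ_DR = 440.0 m³/s.
With Δt = 1 h = 3600 s, V = ΣQ_DR · Δt = 440.0 × 3600 = 1.58 × 10^6 m³.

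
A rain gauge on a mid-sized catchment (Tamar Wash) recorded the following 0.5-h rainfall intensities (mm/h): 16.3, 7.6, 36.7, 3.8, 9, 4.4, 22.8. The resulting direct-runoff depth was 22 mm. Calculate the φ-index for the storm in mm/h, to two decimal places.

φ ≈ 10.60 mm/h

Only the 3 blocks with intensity above φ contribute runoff: 16.3, 36.7, 22.8 mm/h.
Σ(I−φ)·Δt = d  ⇒  (16.3+36.7+22.8 − 3φ)·0.5 = 22
φ = (75.80 − 22/0.5) / 3 = 10.60 mm/h.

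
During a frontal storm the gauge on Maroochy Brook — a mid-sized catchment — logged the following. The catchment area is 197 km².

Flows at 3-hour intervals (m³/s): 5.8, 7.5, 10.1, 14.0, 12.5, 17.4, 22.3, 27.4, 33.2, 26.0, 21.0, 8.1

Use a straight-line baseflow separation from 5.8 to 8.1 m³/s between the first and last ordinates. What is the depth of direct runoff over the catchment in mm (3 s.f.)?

d ≈ 6.68 mm

Direct runoff: 0.00, 1.49, 3.88, 7.57, 5.86, 10.55, 15.25, 20.14, 25.73, 18.32, 13.11, 0.00 m³/s; ΣQ_DR = 121.9 m³/s.
V = ΣQ_DR · Δt = 121.9 × 10800 s = 1.317 × 10^6 m³.
Over A = 197 km², depth = V / A = 6.68 mm.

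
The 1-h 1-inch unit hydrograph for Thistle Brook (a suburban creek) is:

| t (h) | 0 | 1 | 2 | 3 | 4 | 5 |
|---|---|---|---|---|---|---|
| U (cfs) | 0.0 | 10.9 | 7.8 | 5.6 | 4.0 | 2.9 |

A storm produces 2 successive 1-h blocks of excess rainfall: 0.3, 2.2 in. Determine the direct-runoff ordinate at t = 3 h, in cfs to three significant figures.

By discrete convolution, Q_j = Σ (P_i / 1 in) · U_{j−i}.
At t = 3 h (j=3): Q = (0.3/1)·5.6 + (2.2/1)·7.8 = 18.8 cfs.

Q ≈ 18.8 cfs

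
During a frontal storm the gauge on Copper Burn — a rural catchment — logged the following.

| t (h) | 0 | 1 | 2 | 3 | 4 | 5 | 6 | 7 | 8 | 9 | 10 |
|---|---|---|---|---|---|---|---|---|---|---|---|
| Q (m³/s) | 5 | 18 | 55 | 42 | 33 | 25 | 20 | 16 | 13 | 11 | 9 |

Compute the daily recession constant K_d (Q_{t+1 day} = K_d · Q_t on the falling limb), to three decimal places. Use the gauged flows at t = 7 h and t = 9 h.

K_d ≈ 0.011

Between t = 7 h and t = 9 h the flow falls from 16 to 11 m³/s over 2×1 h = 2 h.
Per-interval ratio K = (11/16)^(1/2) = 0.8292; K_d = K^(24/1) = 0.011.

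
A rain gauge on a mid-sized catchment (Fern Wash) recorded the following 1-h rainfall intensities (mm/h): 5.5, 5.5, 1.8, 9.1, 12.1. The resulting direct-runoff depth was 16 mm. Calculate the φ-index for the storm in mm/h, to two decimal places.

φ ≈ 4.05 mm/h

Only the 4 blocks with intensity above φ contribute runoff: 5.5, 5.5, 9.1, 12.1 mm/h.
Σ(I−φ)·Δt = d  ⇒  (5.5+5.5+9.1+12.1 − 4φ)·1 = 16
φ = (32.20 − 16/1) / 4 = 4.05 mm/h.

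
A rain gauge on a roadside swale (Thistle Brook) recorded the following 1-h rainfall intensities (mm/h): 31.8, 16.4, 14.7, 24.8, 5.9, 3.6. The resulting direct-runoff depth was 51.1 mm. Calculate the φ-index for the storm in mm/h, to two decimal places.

Only the 4 blocks with intensity above φ contribute runoff: 31.8, 16.4, 14.7, 24.8 mm/h.
Σ(I−φ)·Δt = d  ⇒  (31.8+16.4+14.7+24.8 − 4φ)·1 = 51.1
φ = (87.70 − 51.1/1) / 4 = 9.15 mm/h.

φ ≈ 9.15 mm/h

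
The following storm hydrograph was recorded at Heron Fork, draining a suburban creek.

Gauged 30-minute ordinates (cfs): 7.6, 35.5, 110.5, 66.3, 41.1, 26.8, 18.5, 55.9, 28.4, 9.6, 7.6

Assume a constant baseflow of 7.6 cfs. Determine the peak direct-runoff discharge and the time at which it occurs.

Subtracting baseflow gives direct-runoff ordinates: 0.0, 27.9, 102.9, 58.7, 33.5, 19.2, 10.9, 48.3, 20.8, 2.0, 0.0 cfs.
The maximum is 102.9 cfs, occurring at the reading for t = 1 h.

Q_p = 102.9 cfs at t = 1 h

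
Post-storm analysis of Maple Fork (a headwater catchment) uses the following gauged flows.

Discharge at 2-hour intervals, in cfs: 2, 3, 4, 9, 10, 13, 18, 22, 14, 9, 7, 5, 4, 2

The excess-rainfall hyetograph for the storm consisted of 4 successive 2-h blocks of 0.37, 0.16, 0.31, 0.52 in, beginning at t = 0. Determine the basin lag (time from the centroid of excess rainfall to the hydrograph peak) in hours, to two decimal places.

t_L ≈ 9.56 h

Centroid of excess rainfall: t_c = Σ P_i·t̄_i / ΣP_i = 4.4412 h (block centres at 1, 3, 5, 7 h).
Hydrograph peak occurs at t = 14 h, so basin lag t_L = 14 − 4.4412 = 9.56 h.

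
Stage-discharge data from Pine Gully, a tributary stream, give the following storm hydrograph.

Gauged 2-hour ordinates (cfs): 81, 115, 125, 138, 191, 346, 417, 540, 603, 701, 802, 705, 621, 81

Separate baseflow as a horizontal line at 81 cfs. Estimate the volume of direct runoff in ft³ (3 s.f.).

V ≈ 3.12 × 10^7 ft³

Direct-runoff ordinates (Q − Q_b): 0.0, 34.0, 44.0, 57.0, 110.0, 265.0, 336.0, 459.0, 522.0, 620.0, 721.0, 624.0, 540.0, 0.0 cfs.
ΣQ_DR = 4332 cfs.
With Δt = 2 h = 7200 s, V = ΣQ_DR · Δt = 4332 × 7200 = 3.12 × 10^7 ft³.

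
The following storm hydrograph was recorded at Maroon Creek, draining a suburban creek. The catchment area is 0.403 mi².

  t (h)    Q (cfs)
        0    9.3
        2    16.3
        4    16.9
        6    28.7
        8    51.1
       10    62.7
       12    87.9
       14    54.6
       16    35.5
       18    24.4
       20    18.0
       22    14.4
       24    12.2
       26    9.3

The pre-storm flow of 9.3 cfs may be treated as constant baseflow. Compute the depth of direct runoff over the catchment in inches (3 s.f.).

d ≈ 2.39 in

Direct runoff: 0.0, 7.0, 7.6, 19.4, 41.8, 53.4, 78.6, 45.3, 26.2, 15.1, 8.7, 5.1, 2.9, 0.0 cfs; ΣQ_DR = 311.1 cfs.
V = ΣQ_DR · Δt = 311.1 × 7200 s = 2.240 × 10^6 ft³.
Over A = 0.403 mi², depth = V / A = 2.39 in.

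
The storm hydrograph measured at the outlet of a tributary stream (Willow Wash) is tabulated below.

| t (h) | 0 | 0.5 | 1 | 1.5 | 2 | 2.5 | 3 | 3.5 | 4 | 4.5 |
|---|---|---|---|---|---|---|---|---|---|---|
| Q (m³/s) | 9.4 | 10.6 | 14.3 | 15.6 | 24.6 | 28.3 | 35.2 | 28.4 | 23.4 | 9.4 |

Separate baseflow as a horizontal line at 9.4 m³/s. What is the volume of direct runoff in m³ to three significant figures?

V ≈ 1.89 × 10^5 m³

Direct-runoff ordinates (Q − Q_b): 0.0, 1.2, 4.9, 6.2, 15.2, 18.9, 25.8, 19.0, 14.0, 0.0 m³/s.
ΣQ_DR = 105.2 m³/s.
With Δt = 0.5 h = 1800 s, V = ΣQ_DR · Δt = 105.2 × 1800 = 1.89 × 10^5 m³.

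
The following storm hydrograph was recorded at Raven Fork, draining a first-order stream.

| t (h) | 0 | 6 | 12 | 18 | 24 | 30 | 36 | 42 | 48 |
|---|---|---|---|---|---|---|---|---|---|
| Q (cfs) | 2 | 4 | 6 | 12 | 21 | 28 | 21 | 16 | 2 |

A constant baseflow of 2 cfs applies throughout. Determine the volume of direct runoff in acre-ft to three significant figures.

Direct-runoff ordinates (Q − Q_b): 0.0, 2.0, 4.0, 10.0, 19.0, 26.0, 19.0, 14.0, 0.0 cfs.
ΣQ_DR = 94.00 cfs.
With Δt = 6 h = 21600 s, V = ΣQ_DR · Δt = 94.00 × 21600 = 2.03 × 10^6 ft³ = 46.6 acre-ft.

V ≈ 46.6 acre-ft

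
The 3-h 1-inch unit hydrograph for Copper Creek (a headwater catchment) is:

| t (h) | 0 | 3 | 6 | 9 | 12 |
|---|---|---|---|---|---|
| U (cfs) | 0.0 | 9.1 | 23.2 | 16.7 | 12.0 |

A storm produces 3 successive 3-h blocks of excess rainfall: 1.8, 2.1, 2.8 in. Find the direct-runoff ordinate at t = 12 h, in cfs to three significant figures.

By discrete convolution, Q_j = Σ (P_i / 1 in) · U_{j−i}.
At t = 12 h (j=4): Q = (1.8/1)·12.0 + (2.1/1)·16.7 + (2.8/1)·23.2 = 122 cfs.

Q ≈ 122 cfs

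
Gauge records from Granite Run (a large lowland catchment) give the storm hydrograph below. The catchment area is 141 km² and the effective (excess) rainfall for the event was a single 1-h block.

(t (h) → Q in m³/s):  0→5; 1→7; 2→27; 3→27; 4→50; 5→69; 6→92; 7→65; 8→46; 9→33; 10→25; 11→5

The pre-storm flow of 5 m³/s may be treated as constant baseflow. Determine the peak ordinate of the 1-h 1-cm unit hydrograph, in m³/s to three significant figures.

Direct runoff: 0.0, 2.0, 22.0, 22.0, 45.0, 64.0, 87.0, 60.0, 41.0, 28.0, 20.0, 0.0 m³/s; ΣQ_DR = 391.0 m³/s, peak = 87.0 m³/s.
Runoff depth d = ΣQ_DR·Δt / A = 391.0 × 3600 / (141 km²) = 9.983 mm.
The 1-cm UH is the DRH scaled by (10 mm)/d, so U_p = 87.0 × 10/9.983 = 87.1 m³/s.

U_p ≈ 87.1 m³/s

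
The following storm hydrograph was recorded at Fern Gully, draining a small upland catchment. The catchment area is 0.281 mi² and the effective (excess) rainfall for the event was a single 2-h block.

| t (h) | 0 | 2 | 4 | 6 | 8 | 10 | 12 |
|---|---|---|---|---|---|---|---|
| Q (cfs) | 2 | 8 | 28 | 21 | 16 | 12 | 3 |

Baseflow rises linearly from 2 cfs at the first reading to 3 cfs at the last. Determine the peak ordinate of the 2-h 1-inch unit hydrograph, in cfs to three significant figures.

Direct runoff: 0.00, 5.83, 25.67, 18.50, 13.33, 9.17, 0.00 cfs; ΣQ_DR = 72.50 cfs, peak = 25.67 cfs.
Runoff depth d = ΣQ_DR·Δt / A = 72.50 × 7200 / (0.281 mi²) = 0.7996 in.
The 1-inch UH is the DRH scaled by (1 in)/d, so U_p = 25.67 × 1/0.7996 = 32.1 cfs.

U_p ≈ 32.1 cfs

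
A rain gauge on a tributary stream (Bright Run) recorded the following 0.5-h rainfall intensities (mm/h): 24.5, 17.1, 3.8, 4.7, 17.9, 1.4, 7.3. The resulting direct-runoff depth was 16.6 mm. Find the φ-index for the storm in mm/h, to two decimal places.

φ ≈ 8.77 mm/h

Only the 3 blocks with intensity above φ contribute runoff: 24.5, 17.1, 17.9 mm/h.
Σ(I−φ)·Δt = d  ⇒  (24.5+17.1+17.9 − 3φ)·0.5 = 16.6
φ = (59.50 − 16.6/0.5) / 3 = 8.77 mm/h.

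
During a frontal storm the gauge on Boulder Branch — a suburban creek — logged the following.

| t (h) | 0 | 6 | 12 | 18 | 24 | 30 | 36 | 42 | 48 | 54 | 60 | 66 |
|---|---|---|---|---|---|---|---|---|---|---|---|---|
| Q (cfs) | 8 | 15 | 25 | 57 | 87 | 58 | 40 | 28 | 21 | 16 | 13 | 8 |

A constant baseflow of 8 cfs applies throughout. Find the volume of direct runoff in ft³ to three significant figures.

V ≈ 6.05 × 10^6 ft³

Direct-runoff ordinates (Q − Q_b): 0.0, 7.0, 17.0, 49.0, 79.0, 50.0, 32.0, 20.0, 13.0, 8.0, 5.0, 0.0 cfs.
ΣQ_DR = 280.0 cfs.
With Δt = 6 h = 21600 s, V = ΣQ_DR · Δt = 280.0 × 21600 = 6.05 × 10^6 ft³.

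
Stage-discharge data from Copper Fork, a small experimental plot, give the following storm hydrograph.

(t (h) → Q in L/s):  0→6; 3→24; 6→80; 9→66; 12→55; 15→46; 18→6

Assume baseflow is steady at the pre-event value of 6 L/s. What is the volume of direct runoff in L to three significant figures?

V ≈ 2.60 × 10^6 L

Direct-runoff ordinates (Q − Q_b): 0.0, 18.0, 74.0, 60.0, 49.0, 40.0, 0.0 L/s.
ΣQ_DR = 241.0 L/s.
With Δt = 3 h = 10800 s, V = ΣQ_DR · Δt = 241.0 × 10800 = 2.60 × 10^6 L.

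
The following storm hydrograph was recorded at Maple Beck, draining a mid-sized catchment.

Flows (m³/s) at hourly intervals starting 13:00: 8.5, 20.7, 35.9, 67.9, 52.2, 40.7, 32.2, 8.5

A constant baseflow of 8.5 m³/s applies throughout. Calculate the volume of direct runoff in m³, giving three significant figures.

Direct-runoff ordinates (Q − Q_b): 0.0, 12.2, 27.4, 59.4, 43.7, 32.2, 23.7, 0.0 m³/s.
ΣQ_DR = 198.6 m³/s.
With Δt = 1 h = 3600 s, V = ΣQ_DR · Δt = 198.6 × 3600 = 7.15 × 10^5 m³.

V ≈ 7.15 × 10^5 m³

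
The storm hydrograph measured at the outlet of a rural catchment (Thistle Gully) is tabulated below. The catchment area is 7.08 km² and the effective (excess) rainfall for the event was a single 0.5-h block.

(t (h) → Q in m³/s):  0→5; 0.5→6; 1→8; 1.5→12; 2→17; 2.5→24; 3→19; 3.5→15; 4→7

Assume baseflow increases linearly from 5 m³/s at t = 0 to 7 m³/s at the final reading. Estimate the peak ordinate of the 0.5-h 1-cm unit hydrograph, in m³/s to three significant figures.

Direct runoff: 0.00, 0.75, 2.50, 6.25, 11.00, 17.75, 12.50, 8.25, 0.00 m³/s; ΣQ_DR = 59.00 m³/s, peak = 17.75 m³/s.
Runoff depth d = ΣQ_DR·Δt / A = 59.00 × 1800 / (7.08 km²) = 15.00 mm.
The 1-cm UH is the DRH scaled by (10 mm)/d, so U_p = 17.75 × 10/15.00 = 11.8 m³/s.

U_p ≈ 11.8 m³/s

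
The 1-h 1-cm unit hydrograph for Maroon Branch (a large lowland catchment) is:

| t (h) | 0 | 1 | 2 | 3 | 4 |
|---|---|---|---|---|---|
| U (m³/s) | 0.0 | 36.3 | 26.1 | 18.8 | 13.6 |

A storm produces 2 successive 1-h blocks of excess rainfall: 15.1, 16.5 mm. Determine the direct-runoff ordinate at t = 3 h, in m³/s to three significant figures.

By discrete convolution, Q_j = Σ (P_i / 10 mm) · U_{j−i}.
At t = 3 h (j=3): Q = (15.1/10)·18.8 + (16.5/10)·26.1 = 71.5 m³/s.

Q ≈ 71.5 m³/s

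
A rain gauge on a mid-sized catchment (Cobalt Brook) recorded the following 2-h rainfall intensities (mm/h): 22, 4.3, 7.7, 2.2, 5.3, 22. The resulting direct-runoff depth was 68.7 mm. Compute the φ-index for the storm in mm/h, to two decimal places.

φ ≈ 5.78 mm/h

Only the 3 blocks with intensity above φ contribute runoff: 22, 7.7, 22 mm/h.
Σ(I−φ)·Δt = d  ⇒  (22+7.7+22 − 3φ)·2 = 68.7
φ = (51.70 − 68.7/2) / 3 = 5.78 mm/h.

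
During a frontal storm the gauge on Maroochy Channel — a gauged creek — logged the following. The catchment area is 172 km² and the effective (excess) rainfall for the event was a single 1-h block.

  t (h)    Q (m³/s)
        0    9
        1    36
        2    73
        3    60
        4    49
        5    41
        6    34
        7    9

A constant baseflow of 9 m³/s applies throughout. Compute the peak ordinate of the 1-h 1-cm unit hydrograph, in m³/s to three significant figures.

U_p ≈ 128 m³/s

Direct runoff: 0.0, 27.0, 64.0, 51.0, 40.0, 32.0, 25.0, 0.0 m³/s; ΣQ_DR = 239.0 m³/s, peak = 64.0 m³/s.
Runoff depth d = ΣQ_DR·Δt / A = 239.0 × 3600 / (172 km²) = 5.002 mm.
The 1-cm UH is the DRH scaled by (10 mm)/d, so U_p = 64.0 × 10/5.002 = 128 m³/s.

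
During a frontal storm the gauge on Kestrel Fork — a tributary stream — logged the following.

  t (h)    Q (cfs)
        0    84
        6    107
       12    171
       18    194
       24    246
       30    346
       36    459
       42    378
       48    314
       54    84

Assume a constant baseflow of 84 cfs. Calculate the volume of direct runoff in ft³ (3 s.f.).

V ≈ 3.33 × 10^7 ft³

Direct-runoff ordinates (Q − Q_b): 0.0, 23.0, 87.0, 110.0, 162.0, 262.0, 375.0, 294.0, 230.0, 0.0 cfs.
ΣQ_DR = 1543 cfs.
With Δt = 6 h = 21600 s, V = ΣQ_DR · Δt = 1543 × 21600 = 3.33 × 10^7 ft³.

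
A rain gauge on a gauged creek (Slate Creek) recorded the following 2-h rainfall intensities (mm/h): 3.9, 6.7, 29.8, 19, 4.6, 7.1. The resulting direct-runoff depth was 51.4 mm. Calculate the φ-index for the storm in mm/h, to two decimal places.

Only the 2 blocks with intensity above φ contribute runoff: 29.8, 19 mm/h.
Σ(I−φ)·Δt = d  ⇒  (29.8+19 − 2φ)·2 = 51.4
φ = (48.80 − 51.4/2) / 2 = 11.55 mm/h.

φ ≈ 11.55 mm/h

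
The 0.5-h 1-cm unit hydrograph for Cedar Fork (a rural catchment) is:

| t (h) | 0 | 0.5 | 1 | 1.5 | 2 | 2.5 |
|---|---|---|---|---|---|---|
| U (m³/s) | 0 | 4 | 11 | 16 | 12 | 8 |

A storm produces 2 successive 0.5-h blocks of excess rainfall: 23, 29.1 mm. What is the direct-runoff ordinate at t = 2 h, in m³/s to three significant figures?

By discrete convolution, Q_j = Σ (P_i / 10 mm) · U_{j−i}.
At t = 2 h (j=4): Q = (23/10)·12 + (29.1/10)·16 = 74.2 m³/s.

Q ≈ 74.2 m³/s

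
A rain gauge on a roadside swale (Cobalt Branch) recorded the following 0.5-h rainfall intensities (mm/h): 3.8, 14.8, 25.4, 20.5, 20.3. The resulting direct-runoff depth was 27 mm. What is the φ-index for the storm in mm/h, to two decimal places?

Only the 4 blocks with intensity above φ contribute runoff: 14.8, 25.4, 20.5, 20.3 mm/h.
Σ(I−φ)·Δt = d  ⇒  (14.8+25.4+20.5+20.3 − 4φ)·0.5 = 27
φ = (81.00 − 27/0.5) / 4 = 6.75 mm/h.

φ ≈ 6.75 mm/h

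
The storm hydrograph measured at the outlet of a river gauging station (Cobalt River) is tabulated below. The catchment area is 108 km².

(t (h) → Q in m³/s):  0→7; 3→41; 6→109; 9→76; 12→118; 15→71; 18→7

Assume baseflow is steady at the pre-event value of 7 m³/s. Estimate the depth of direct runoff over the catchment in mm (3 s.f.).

d ≈ 38.0 mm

Direct runoff: 0.0, 34.0, 102.0, 69.0, 111.0, 64.0, 0.0 m³/s; ΣQ_DR = 380.0 m³/s.
V = ΣQ_DR · Δt = 380.0 × 10800 s = 4.104 × 10^6 m³.
Over A = 108 km², depth = V / A = 38.0 mm.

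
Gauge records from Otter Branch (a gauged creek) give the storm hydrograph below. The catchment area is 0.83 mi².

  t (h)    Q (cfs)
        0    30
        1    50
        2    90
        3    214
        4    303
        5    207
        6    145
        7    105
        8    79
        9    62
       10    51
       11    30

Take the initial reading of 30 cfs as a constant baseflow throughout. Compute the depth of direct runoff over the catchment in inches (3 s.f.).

d ≈ 1.88 in

Direct runoff: 0.0, 20.0, 60.0, 184.0, 273.0, 177.0, 115.0, 75.0, 49.0, 32.0, 21.0, 0.0 cfs; ΣQ_DR = 1006 cfs.
V = ΣQ_DR · Δt = 1006 × 3600 s = 3.622 × 10^6 ft³.
Over A = 0.83 mi², depth = V / A = 1.88 in.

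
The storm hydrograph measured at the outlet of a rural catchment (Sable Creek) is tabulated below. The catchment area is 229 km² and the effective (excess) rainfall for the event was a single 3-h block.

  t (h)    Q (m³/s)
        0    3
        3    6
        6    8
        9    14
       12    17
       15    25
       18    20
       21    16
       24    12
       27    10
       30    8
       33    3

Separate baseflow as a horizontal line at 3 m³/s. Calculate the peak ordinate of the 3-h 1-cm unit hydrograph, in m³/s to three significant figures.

U_p ≈ 44.0 m³/s

Direct runoff: 0.0, 3.0, 5.0, 11.0, 14.0, 22.0, 17.0, 13.0, 9.0, 7.0, 5.0, 0.0 m³/s; ΣQ_DR = 106.0 m³/s, peak = 22.0 m³/s.
Runoff depth d = ΣQ_DR·Δt / A = 106.0 × 10800 / (229 km²) = 4.999 mm.
The 1-cm UH is the DRH scaled by (10 mm)/d, so U_p = 22.0 × 10/4.999 = 44.0 m³/s.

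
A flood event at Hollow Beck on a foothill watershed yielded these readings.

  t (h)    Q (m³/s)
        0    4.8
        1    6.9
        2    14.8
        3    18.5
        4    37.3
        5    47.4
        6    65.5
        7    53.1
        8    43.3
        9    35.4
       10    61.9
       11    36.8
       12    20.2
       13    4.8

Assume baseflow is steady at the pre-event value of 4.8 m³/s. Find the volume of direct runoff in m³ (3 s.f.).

V ≈ 1.38 × 10^6 m³

Direct-runoff ordinates (Q − Q_b): 0.0, 2.1, 10.0, 13.7, 32.5, 42.6, 60.7, 48.3, 38.5, 30.6, 57.1, 32.0, 15.4, 0.0 m³/s.
ΣQ_DR = 383.5 m³/s.
With Δt = 1 h = 3600 s, V = ΣQ_DR · Δt = 383.5 × 3600 = 1.38 × 10^6 m³.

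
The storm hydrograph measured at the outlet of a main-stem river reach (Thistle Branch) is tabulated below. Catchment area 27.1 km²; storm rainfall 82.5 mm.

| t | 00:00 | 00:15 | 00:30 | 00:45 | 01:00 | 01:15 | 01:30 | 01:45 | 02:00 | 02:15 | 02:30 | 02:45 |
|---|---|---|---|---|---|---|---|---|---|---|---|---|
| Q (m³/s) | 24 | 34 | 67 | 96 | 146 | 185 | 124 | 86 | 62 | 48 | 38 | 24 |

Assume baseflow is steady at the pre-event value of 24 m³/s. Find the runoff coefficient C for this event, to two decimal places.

C ≈ 0.26

ΣQ_DR = 646.0 m³/s; V = ΣQ_DR·Δt = 5.814 × 10^5 m³.
Runoff depth d = V / A = 21.45 mm.
C = d / P = 21.45 / 82.5 = 0.26.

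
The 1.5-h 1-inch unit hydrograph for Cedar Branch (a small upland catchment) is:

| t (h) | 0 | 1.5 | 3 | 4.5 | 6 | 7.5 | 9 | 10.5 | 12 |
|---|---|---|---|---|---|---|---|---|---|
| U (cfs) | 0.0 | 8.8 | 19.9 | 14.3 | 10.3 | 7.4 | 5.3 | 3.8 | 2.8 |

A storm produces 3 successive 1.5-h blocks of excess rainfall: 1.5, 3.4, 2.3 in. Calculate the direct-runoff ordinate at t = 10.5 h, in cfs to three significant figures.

Q ≈ 40.7 cfs

By discrete convolution, Q_j = Σ (P_i / 1 in) · U_{j−i}.
At t = 10.5 h (j=7): Q = (1.5/1)·3.8 + (3.4/1)·5.3 + (2.3/1)·7.4 = 40.7 cfs.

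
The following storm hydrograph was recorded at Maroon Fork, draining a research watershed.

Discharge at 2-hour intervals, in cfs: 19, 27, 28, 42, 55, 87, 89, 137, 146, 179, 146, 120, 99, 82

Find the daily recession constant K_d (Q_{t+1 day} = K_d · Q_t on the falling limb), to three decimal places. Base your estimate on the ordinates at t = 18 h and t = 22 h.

Between t = 18 h and t = 22 h the flow falls from 179 to 120 cfs over 2×2 h = 4 h.
Per-interval ratio K = (120/179)^(1/2) = 0.8188; K_d = K^(24/2) = 0.091.

K_d ≈ 0.091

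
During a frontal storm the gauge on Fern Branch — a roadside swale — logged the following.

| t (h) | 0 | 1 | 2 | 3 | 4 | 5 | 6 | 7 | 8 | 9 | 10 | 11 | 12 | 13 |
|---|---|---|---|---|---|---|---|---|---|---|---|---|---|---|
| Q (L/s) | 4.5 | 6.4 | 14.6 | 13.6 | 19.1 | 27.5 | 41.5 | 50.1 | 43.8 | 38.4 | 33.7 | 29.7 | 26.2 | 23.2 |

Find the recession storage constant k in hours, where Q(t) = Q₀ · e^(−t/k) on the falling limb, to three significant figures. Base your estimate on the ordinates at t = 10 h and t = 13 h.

k ≈ 8.04 h

On the falling limb, Q drops from 33.7 to 23.2 L/s between t = 10 h and t = 13 h (Δt = 3 h).
k = −Δt / ln(Q₂/Q₁) = −3 / ln(23.2/33.7) = 8.04 h.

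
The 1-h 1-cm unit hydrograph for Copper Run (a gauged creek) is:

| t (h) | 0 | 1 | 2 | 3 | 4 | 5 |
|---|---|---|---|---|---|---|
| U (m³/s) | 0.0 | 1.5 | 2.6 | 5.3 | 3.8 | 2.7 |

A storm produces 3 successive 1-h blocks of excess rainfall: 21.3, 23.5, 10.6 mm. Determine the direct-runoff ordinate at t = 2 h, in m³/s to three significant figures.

Q ≈ 9.06 m³/s

By discrete convolution, Q_j = Σ (P_i / 10 mm) · U_{j−i}.
At t = 2 h (j=2): Q = (21.3/10)·2.6 + (23.5/10)·1.5 + (10.6/10)·0.0 = 9.06 m³/s.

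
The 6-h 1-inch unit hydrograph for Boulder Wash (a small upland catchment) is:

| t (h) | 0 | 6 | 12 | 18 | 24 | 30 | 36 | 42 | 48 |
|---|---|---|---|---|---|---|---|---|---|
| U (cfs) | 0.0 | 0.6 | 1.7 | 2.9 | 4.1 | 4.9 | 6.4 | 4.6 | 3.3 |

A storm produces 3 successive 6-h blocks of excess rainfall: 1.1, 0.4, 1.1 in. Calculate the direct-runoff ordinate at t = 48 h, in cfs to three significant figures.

By discrete convolution, Q_j = Σ (P_i / 1 in) · U_{j−i}.
At t = 48 h (j=8): Q = (1.1/1)·3.3 + (0.4/1)·4.6 + (1.1/1)·6.4 = 12.5 cfs.

Q ≈ 12.5 cfs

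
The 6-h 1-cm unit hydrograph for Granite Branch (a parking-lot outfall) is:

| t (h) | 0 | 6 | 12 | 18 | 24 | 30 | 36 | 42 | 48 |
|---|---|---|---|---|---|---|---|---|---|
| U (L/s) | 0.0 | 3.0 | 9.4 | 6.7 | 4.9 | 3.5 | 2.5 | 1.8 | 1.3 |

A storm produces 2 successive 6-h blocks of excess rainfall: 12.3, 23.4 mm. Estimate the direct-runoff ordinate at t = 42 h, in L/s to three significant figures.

Q ≈ 8.06 L/s

By discrete convolution, Q_j = Σ (P_i / 10 mm) · U_{j−i}.
At t = 42 h (j=7): Q = (12.3/10)·1.8 + (23.4/10)·2.5 = 8.06 L/s.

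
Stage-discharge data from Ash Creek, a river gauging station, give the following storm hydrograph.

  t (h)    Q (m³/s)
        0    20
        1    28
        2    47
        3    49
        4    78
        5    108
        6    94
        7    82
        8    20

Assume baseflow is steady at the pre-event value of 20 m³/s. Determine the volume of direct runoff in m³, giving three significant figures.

V ≈ 1.25 × 10^6 m³

Direct-runoff ordinates (Q − Q_b): 0.0, 8.0, 27.0, 29.0, 58.0, 88.0, 74.0, 62.0, 0.0 m³/s.
ΣQ_DR = 346.0 m³/s.
With Δt = 1 h = 3600 s, V = ΣQ_DR · Δt = 346.0 × 3600 = 1.25 × 10^6 m³.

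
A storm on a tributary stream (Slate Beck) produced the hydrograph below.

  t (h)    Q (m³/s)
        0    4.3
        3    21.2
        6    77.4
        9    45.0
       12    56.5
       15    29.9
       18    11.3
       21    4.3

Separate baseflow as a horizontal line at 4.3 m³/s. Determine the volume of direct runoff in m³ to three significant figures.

Direct-runoff ordinates (Q − Q_b): 0.0, 16.9, 73.1, 40.7, 52.2, 25.6, 7.0, 0.0 m³/s.
ΣQ_DR = 215.5 m³/s.
With Δt = 3 h = 10800 s, V = ΣQ_DR · Δt = 215.5 × 10800 = 2.33 × 10^6 m³.

V ≈ 2.33 × 10^6 m³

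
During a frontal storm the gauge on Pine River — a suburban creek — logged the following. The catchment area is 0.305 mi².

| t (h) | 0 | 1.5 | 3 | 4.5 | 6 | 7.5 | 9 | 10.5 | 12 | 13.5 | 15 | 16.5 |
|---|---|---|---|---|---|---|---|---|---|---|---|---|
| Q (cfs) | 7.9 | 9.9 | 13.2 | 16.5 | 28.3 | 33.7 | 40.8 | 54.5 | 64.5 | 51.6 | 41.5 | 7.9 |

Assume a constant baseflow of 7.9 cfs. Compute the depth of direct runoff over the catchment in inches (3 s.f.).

d ≈ 2.10 in

Direct runoff: 0.0, 2.0, 5.3, 8.6, 20.4, 25.8, 32.9, 46.6, 56.6, 43.7, 33.6, 0.0 cfs; ΣQ_DR = 275.5 cfs.
V = ΣQ_DR · Δt = 275.5 × 5400 s = 1.488 × 10^6 ft³.
Over A = 0.305 mi², depth = V / A = 2.10 in.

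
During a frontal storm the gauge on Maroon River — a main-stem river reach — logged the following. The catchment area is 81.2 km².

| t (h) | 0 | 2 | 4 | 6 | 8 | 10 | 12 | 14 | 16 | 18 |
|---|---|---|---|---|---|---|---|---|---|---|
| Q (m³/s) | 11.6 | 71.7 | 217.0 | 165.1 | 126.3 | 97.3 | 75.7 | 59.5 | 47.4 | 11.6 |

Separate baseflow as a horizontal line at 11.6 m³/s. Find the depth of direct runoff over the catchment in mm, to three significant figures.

Direct runoff: 0.0, 60.1, 205.4, 153.5, 114.7, 85.7, 64.1, 47.9, 35.8, 0.0 m³/s; ΣQ_DR = 767.2 m³/s.
V = ΣQ_DR · Δt = 767.2 × 7200 s = 5.524 × 10^6 m³.
Over A = 81.2 km², depth = V / A = 68.0 mm.

d ≈ 68.0 mm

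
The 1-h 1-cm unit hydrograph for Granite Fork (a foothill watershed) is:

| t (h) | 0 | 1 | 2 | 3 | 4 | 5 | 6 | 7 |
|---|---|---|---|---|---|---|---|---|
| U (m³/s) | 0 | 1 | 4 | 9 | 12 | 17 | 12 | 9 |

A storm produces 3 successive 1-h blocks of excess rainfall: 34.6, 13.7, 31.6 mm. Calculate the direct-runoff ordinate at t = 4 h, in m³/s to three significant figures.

Q ≈ 66.5 m³/s

By discrete convolution, Q_j = Σ (P_i / 10 mm) · U_{j−i}.
At t = 4 h (j=4): Q = (34.6/10)·12 + (13.7/10)·9 + (31.6/10)·4 = 66.5 m³/s.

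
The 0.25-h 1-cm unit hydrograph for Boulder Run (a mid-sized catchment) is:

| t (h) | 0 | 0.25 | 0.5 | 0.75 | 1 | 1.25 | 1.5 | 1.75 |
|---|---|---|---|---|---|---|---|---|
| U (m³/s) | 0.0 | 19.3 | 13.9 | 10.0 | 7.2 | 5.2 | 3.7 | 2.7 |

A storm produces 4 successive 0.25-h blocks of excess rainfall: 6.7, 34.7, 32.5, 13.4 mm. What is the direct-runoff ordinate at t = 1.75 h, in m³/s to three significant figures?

By discrete convolution, Q_j = Σ (P_i / 10 mm) · U_{j−i}.
At t = 1.75 h (j=7): Q = (6.7/10)·2.7 + (34.7/10)·3.7 + (32.5/10)·5.2 + (13.4/10)·7.2 = 41.2 m³/s.

Q ≈ 41.2 m³/s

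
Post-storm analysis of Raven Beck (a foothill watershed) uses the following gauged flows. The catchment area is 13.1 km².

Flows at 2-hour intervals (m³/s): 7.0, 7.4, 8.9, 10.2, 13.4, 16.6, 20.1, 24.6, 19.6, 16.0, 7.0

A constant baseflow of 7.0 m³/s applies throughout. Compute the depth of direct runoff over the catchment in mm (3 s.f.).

d ≈ 40.6 mm

Direct runoff: 0.0, 0.4, 1.9, 3.2, 6.4, 9.6, 13.1, 17.6, 12.6, 9.0, 0.0 m³/s; ΣQ_DR = 73.80 m³/s.
V = ΣQ_DR · Δt = 73.80 × 7200 s = 5.314 × 10^5 m³.
Over A = 13.1 km², depth = V / A = 40.6 mm.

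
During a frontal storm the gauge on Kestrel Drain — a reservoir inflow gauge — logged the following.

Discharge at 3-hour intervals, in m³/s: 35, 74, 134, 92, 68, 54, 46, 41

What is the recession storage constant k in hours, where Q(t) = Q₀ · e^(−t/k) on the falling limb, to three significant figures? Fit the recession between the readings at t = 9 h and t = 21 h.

On the falling limb, Q drops from 92 to 41 m³/s between t = 9 h and t = 21 h (Δt = 12 h).
k = −Δt / ln(Q₂/Q₁) = −12 / ln(41/92) = 14.8 h.

k ≈ 14.8 h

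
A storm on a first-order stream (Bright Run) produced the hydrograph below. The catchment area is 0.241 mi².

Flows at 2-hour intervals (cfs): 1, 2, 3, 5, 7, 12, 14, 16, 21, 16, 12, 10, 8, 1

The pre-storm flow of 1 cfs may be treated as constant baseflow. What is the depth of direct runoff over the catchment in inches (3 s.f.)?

d ≈ 1.47 in

Direct runoff: 0.0, 1.0, 2.0, 4.0, 6.0, 11.0, 13.0, 15.0, 20.0, 15.0, 11.0, 9.0, 7.0, 0.0 cfs; ΣQ_DR = 114.0 cfs.
V = ΣQ_DR · Δt = 114.0 × 7200 s = 8.208 × 10^5 ft³.
Over A = 0.241 mi², depth = V / A = 1.47 in.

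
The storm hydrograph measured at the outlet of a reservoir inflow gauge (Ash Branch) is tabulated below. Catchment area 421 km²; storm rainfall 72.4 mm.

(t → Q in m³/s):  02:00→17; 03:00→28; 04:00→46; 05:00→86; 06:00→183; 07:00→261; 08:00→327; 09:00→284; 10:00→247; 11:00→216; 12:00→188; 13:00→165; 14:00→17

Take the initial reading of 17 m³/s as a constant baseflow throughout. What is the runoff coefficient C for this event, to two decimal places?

C ≈ 0.22

ΣQ_DR = 1844 m³/s; V = ΣQ_DR·Δt = 6.638 × 10^6 m³.
Runoff depth d = V / A = 15.77 mm.
C = d / P = 15.77 / 72.4 = 0.22.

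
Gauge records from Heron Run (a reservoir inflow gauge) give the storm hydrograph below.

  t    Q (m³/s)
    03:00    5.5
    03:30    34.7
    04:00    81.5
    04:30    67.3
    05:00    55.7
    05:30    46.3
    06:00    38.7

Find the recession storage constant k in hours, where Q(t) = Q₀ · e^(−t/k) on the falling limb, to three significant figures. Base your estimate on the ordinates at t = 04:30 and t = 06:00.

k ≈ 2.71 h

On the falling limb, Q drops from 67.3 to 38.7 m³/s between t = 04:30 and t = 06:00 (Δt = 1.5 h).
k = −Δt / ln(Q₂/Q₁) = −1.5 / ln(38.7/67.3) = 2.71 h.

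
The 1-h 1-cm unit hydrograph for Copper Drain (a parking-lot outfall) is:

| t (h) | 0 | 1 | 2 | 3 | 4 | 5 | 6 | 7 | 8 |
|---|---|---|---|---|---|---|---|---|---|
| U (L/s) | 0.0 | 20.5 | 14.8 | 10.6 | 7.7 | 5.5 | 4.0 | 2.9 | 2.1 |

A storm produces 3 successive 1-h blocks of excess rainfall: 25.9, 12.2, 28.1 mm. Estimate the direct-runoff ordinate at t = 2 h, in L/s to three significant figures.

Q ≈ 63.3 L/s

By discrete convolution, Q_j = Σ (P_i / 10 mm) · U_{j−i}.
At t = 2 h (j=2): Q = (25.9/10)·14.8 + (12.2/10)·20.5 + (28.1/10)·0.0 = 63.3 L/s.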